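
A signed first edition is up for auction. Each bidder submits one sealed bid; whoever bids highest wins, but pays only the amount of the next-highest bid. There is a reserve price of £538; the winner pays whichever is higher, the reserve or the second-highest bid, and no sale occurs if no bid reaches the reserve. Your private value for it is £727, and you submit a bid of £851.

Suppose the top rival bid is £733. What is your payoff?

−£6

Your bid £851 is the highest and exceeds the reserve.
Price = max(second-highest bid, reserve) = max(£733, £538) = £733.
Payoff = £727 − £733 = −£6.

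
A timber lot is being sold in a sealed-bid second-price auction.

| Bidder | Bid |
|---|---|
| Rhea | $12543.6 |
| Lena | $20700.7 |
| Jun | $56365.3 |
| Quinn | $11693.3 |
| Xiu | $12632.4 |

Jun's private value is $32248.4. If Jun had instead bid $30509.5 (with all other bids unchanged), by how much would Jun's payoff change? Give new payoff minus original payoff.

The highest bid among the other bidders is $20700.7; Jun's bid doesn't change that.
Original bid $56365.3: Jun is highest, pays the top rival bid $20700.7; payoff $32248.4 − $20700.7 = $11547.7.
Alternative bid $30509.5: Jun is highest, pays the top rival bid $20700.7; payoff $32248.4 − $20700.7 = $11547.7.
Change in payoff = $11547.7 − ($11547.7) = $0.

$0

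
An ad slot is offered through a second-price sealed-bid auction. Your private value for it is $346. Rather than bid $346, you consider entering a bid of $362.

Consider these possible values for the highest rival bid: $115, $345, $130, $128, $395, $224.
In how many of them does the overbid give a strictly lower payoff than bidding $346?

0

The deviation hurts exactly when the highest competing bid lies strictly between $346 and $362 — overbidding then wins at a price above your value.
$115: below both → same outcome either way.
$345: below both → same outcome either way.
$130: below both → same outcome either way.
$128: below both → same outcome either way.
$395: above both → same outcome either way.
$224: below both → same outcome either way.
Count: 0.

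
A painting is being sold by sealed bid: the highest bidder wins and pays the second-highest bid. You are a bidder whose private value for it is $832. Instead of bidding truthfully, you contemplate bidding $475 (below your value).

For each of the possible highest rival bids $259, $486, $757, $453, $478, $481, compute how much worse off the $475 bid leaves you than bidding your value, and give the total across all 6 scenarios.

The deviation costs you only when the competing bid falls strictly between $475 and $832; elsewhere both bids give the same outcome.
$259: outcomes coincide → loss $0.
$486: truthful payoff $346, deviation payoff $0 → loss $346.
$757: truthful payoff $75, deviation payoff $0 → loss $75.
$453: outcomes coincide → loss $0.
$478: truthful payoff $354, deviation payoff $0 → loss $354.
$481: truthful payoff $351, deviation payoff $0 → loss $351.
Total loss = $346 + $75 + $354 + $351 = $1126.
Truthful bidding weakly dominates here: raising your bid can only win items priced above your value, and lowering it can only forfeit items priced below.

$1126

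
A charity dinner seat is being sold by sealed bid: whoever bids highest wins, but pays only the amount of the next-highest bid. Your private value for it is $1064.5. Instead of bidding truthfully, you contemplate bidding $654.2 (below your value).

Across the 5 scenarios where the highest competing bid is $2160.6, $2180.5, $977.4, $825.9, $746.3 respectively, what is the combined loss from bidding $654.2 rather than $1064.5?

The deviation costs you only when the competing bid falls strictly between $654.2 and $1064.5; elsewhere both bids give the same outcome.
$2160.6: outcomes coincide → loss $0.
$2180.5: outcomes coincide → loss $0.
$977.4: truthful payoff $87.1, deviation payoff $0 → loss $87.1.
$825.9: truthful payoff $238.6, deviation payoff $0 → loss $238.6.
$746.3: truthful payoff $318.2, deviation payoff $0 → loss $318.2.
Total loss = $87.1 + $238.6 + $318.2 = $643.9.

$643.9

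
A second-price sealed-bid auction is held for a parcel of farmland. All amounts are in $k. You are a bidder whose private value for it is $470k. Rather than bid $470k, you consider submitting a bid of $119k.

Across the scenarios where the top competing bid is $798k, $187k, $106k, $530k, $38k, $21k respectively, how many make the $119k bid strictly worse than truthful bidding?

1

The deviation hurts exactly when the highest competing bid lies strictly between $119k and $470k — underbidding then forfeits a profitable win.
$798k: above both → same outcome either way.
$187k: inside the interval → strictly worse (loss $283k).
$106k: below both → same outcome either way.
$530k: above both → same outcome either way.
$38k: below both → same outcome either way.
$21k: below both → same outcome either way.
Count: 1.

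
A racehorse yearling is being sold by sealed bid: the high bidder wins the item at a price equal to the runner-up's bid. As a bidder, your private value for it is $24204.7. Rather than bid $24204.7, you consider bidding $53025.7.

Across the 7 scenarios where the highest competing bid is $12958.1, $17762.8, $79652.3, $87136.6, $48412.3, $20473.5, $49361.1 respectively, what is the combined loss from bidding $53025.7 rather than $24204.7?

The deviation costs you only when the competing bid falls strictly between $24204.7 and $53025.7; elsewhere both bids give the same outcome.
$12958.1: outcomes coincide → loss $0.
$17762.8: outcomes coincide → loss $0.
$79652.3: outcomes coincide → loss $0.
$87136.6: outcomes coincide → loss $0.
$48412.3: truthful payoff $0, deviation payoff −$24207.6 → loss $24207.6.
$20473.5: outcomes coincide → loss $0.
$49361.1: truthful payoff $0, deviation payoff −$25156.4 → loss $25156.4.
Total loss = $24207.6 + $25156.4 = $49364.

$49364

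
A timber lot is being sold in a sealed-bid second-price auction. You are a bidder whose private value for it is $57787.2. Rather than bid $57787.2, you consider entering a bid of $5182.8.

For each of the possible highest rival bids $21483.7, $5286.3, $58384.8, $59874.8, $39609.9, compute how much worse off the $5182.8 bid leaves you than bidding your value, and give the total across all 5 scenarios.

The deviation costs you only when the competing bid falls strictly between $5182.8 and $57787.2; elsewhere both bids give the same outcome.
$21483.7: truthful payoff $36303.5, deviation payoff $0 → loss $36303.5.
$5286.3: truthful payoff $52500.9, deviation payoff $0 → loss $52500.9.
$58384.8: outcomes coincide → loss $0.
$59874.8: outcomes coincide → loss $0.
$39609.9: truthful payoff $18177.3, deviation payoff $0 → loss $18177.3.
Total loss = $36303.5 + $52500.9 + $18177.3 = $106981.7.

$106981.7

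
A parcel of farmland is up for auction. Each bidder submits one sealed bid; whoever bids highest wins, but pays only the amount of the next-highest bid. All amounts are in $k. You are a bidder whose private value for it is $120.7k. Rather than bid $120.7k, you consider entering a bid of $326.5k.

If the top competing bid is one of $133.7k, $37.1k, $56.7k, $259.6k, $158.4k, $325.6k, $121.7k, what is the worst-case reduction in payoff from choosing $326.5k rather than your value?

$133.7k: truthful gives $0k, deviation gives −$13k → loss $13k.
$37.1k: same outcome either way → loss $0k.
$56.7k: same outcome either way → loss $0k.
$259.6k: truthful gives $0k, deviation gives −$138.9k → loss $138.9k.
$158.4k: truthful gives $0k, deviation gives −$37.7k → loss $37.7k.
$325.6k: truthful gives $0k, deviation gives −$204.9k → loss $204.9k.
$121.7k: truthful gives $0k, deviation gives −$1k → loss $1k.
Maximum loss: $204.9k.

$204.9k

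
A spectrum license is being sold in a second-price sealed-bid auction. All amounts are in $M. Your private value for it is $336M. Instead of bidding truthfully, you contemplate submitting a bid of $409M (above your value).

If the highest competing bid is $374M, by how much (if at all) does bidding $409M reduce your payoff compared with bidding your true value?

Bidding your value $336M: you lose (since $336M < $374M). Payoff $0M.
Bidding $409M: you win and pay $374M. Payoff $336M − $374M = −$38M.
The competing bid $374M lies between your value and your inflated bid, so overbidding wins an item priced above your value.
Loss from deviating = $0M − (−$38M) = $38M.

$38M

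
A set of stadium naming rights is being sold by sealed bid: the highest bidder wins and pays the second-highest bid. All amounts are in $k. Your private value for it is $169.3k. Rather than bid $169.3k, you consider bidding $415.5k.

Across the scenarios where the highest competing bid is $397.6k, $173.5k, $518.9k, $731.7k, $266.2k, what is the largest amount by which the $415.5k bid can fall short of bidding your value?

$228.3k

$397.6k: truthful gives $0k, deviation gives −$228.3k → loss $228.3k.
$173.5k: truthful gives $0k, deviation gives −$4.2k → loss $4.2k.
$518.9k: same outcome either way → loss $0k.
$731.7k: same outcome either way → loss $0k.
$266.2k: truthful gives $0k, deviation gives −$96.9k → loss $96.9k.
Maximum loss: $228.3k.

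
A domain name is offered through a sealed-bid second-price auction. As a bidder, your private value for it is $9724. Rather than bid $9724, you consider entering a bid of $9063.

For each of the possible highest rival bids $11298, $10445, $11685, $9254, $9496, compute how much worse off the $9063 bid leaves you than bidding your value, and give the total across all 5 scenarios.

The deviation costs you only when the competing bid falls strictly between $9063 and $9724; elsewhere both bids give the same outcome.
$11298: outcomes coincide → loss $0.
$10445: outcomes coincide → loss $0.
$11685: outcomes coincide → loss $0.
$9254: truthful payoff $470, deviation payoff $0 → loss $470.
$9496: truthful payoff $228, deviation payoff $0 → loss $228.
Total loss = $470 + $228 = $698.

$698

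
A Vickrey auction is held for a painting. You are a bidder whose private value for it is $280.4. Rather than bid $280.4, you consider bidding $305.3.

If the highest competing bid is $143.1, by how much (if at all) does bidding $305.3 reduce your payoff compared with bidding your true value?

$0

Bidding your value $280.4: you win (since $280.4 > $143.1) and pay $143.1. Payoff $137.3.
Bidding $305.3: you win and pay $143.1. Payoff $280.4 − $143.1 = $137.3.
Difference = $137.3 − $137.3 = $0; both bids lead to the same outcome because the competing bid is below both your value and your alternative bid.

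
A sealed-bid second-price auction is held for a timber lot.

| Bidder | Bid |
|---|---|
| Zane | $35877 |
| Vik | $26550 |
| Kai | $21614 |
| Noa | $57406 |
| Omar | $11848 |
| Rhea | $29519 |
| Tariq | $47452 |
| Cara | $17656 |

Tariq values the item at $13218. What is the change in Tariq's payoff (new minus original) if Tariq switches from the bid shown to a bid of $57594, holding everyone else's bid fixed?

The highest bid among the other bidders is $57406; Tariq's bid doesn't change that.
Original bid $47452: Tariq is not highest (top rival bid is $57406); payoff $0.
Alternative bid $57594: Tariq is highest, pays the top rival bid $57406; payoff $13218 − $57406 = −$44188.
Change in payoff = −$44188 − ($0) = −$44188.

−$44188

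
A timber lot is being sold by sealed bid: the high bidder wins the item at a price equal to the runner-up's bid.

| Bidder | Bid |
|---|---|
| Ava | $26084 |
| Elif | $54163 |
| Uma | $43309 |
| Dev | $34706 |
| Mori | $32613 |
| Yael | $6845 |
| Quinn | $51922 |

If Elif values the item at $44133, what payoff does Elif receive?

−$7789

Highest bid: Elif at $54163, so Elif wins.
Second-highest bid: Quinn at $51922 — that is the price the winner pays.
Elif's payoff = value − price = $44133 − $51922 = −$7789.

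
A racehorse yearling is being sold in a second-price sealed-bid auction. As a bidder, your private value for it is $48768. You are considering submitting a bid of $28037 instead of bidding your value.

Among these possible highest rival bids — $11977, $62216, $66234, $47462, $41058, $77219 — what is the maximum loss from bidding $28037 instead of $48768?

$7710

$11977: same outcome either way → loss $0.
$62216: same outcome either way → loss $0.
$66234: same outcome either way → loss $0.
$47462: truthful gives $1306, deviation gives $0 → loss $1306.
$41058: truthful gives $7710, deviation gives $0 → loss $7710.
$77219: same outcome either way → loss $0.
Maximum loss: $7710.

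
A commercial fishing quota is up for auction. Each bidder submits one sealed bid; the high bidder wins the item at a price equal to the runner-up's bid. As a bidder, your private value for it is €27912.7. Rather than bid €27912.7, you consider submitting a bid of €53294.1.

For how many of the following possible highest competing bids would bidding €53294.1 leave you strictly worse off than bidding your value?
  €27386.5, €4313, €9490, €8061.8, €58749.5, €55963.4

0

The deviation hurts exactly when the highest competing bid lies strictly between €27912.7 and €53294.1 — overbidding then wins at a price above your value.
€27386.5: below both → same outcome either way.
€4313: below both → same outcome either way.
€9490: below both → same outcome either way.
€8061.8: below both → same outcome either way.
€58749.5: above both → same outcome either way.
€55963.4: above both → same outcome either way.
Count: 0.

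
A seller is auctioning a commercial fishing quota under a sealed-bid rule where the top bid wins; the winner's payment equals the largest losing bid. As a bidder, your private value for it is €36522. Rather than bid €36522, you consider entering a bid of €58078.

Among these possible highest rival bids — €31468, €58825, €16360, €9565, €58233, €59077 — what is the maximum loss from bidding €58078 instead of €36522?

€0

€31468: same outcome either way → loss €0.
€58825: same outcome either way → loss €0.
€16360: same outcome either way → loss €0.
€9565: same outcome either way → loss €0.
€58233: same outcome either way → loss €0.
€59077: same outcome either way → loss €0.
Maximum loss: €0.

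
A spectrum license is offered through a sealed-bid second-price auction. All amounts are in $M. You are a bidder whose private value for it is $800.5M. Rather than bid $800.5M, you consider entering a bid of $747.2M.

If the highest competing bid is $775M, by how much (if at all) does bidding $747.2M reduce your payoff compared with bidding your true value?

Bidding your value $800.5M: you win (since $800.5M > $775M) and pay $775M. Payoff $25.5M.
Bidding $747.2M: you lose. Payoff $0M.
The competing bid $775M lies between your shaded bid and your value, so underbidding forfeits an item you could have won at a profitable price.
Loss from deviating = $25.5M − ($0M) = $25.5M.
Truthful bidding weakly dominates here: raising your bid can only win items priced above your value, and lowering it can only forfeit items priced below.

$25.5M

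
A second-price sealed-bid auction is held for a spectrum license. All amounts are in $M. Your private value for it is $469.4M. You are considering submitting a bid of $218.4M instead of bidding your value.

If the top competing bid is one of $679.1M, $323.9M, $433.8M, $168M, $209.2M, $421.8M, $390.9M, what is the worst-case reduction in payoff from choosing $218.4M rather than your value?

$679.1M: same outcome either way → loss $0M.
$323.9M: truthful gives $145.5M, deviation gives $0M → loss $145.5M.
$433.8M: truthful gives $35.6M, deviation gives $0M → loss $35.6M.
$168M: same outcome either way → loss $0M.
$209.2M: same outcome either way → loss $0M.
$421.8M: truthful gives $47.6M, deviation gives $0M → loss $47.6M.
$390.9M: truthful gives $78.5M, deviation gives $0M → loss $78.5M.
Maximum loss: $145.5M.

$145.5M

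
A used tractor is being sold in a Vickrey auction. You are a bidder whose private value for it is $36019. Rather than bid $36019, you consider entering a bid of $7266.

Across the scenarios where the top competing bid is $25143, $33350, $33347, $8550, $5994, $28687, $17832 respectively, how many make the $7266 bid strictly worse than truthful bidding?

The deviation hurts exactly when the highest competing bid lies strictly between $7266 and $36019 — underbidding then forfeits a profitable win.
$25143: inside the interval → strictly worse (loss $10876).
$33350: inside the interval → strictly worse (loss $2669).
$33347: inside the interval → strictly worse (loss $2672).
$8550: inside the interval → strictly worse (loss $27469).
$5994: below both → same outcome either way.
$28687: inside the interval → strictly worse (loss $7332).
$17832: inside the interval → strictly worse (loss $18187).
Count: 6.

6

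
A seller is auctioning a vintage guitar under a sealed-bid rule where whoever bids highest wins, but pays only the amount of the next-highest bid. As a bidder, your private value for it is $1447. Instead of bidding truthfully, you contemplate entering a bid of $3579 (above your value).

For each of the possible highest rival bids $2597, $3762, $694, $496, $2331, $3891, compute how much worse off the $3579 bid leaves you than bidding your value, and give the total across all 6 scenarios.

$2034

The deviation costs you only when the competing bid falls strictly between $1447 and $3579; elsewhere both bids give the same outcome.
$2597: truthful payoff $0, deviation payoff −$1150 → loss $1150.
$3762: outcomes coincide → loss $0.
$694: outcomes coincide → loss $0.
$496: outcomes coincide → loss $0.
$2331: truthful payoff $0, deviation payoff −$884 → loss $884.
$3891: outcomes coincide → loss $0.
Total loss = $1150 + $884 = $2034.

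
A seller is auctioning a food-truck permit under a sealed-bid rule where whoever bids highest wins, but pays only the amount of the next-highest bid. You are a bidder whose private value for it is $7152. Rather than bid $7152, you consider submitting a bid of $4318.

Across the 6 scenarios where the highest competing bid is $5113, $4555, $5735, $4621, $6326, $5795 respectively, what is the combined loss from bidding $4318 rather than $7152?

The deviation costs you only when the competing bid falls strictly between $4318 and $7152; elsewhere both bids give the same outcome.
$5113: truthful payoff $2039, deviation payoff $0 → loss $2039.
$4555: truthful payoff $2597, deviation payoff $0 → loss $2597.
$5735: truthful payoff $1417, deviation payoff $0 → loss $1417.
$4621: truthful payoff $2531, deviation payoff $0 → loss $2531.
$6326: truthful payoff $826, deviation payoff $0 → loss $826.
$5795: truthful payoff $1357, deviation payoff $0 → loss $1357.
Total loss = $2039 + $2597 + $1417 + $2531 + $826 + $1357 = $10767.

$10767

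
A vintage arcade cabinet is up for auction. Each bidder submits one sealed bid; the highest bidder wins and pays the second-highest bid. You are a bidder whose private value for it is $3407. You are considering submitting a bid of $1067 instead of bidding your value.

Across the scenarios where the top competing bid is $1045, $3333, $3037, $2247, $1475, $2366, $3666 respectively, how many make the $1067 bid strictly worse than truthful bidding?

5

The deviation hurts exactly when the highest competing bid lies strictly between $1067 and $3407 — underbidding then forfeits a profitable win.
$1045: below both → same outcome either way.
$3333: inside the interval → strictly worse (loss $74).
$3037: inside the interval → strictly worse (loss $370).
$2247: inside the interval → strictly worse (loss $1160).
$1475: inside the interval → strictly worse (loss $1932).
$2366: inside the interval → strictly worse (loss $1041).
$3666: above both → same outcome either way.
Count: 5.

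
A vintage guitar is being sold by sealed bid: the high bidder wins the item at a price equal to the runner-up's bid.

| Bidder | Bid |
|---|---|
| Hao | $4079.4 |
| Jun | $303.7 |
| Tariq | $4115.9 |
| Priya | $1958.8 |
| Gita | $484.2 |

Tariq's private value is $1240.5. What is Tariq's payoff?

Highest bid: Tariq at $4115.9, so Tariq wins.
Second-highest bid: Hao at $4079.4 — that is the price the winner pays.
Tariq's payoff = value − price = $1240.5 − $4079.4 = −$2838.9.

−$2838.9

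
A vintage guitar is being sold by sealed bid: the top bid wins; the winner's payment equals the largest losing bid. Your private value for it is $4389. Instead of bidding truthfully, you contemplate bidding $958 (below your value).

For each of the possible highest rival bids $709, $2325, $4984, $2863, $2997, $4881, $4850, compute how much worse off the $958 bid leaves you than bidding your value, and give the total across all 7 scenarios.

The deviation costs you only when the competing bid falls strictly between $958 and $4389; elsewhere both bids give the same outcome.
$709: outcomes coincide → loss $0.
$2325: truthful payoff $2064, deviation payoff $0 → loss $2064.
$4984: outcomes coincide → loss $0.
$2863: truthful payoff $1526, deviation payoff $0 → loss $1526.
$2997: truthful payoff $1392, deviation payoff $0 → loss $1392.
$4881: outcomes coincide → loss $0.
$4850: outcomes coincide → loss $0.
Total loss = $2064 + $1526 + $1392 = $4982.
In a second-price auction your bid sets only whether you win, not what you pay, so bidding your true value is weakly dominant.

$4982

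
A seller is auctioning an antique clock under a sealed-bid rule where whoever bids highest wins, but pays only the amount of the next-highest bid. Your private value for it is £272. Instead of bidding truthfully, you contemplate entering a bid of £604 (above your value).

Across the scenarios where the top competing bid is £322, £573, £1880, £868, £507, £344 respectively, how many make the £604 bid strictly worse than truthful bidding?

4

The deviation hurts exactly when the highest competing bid lies strictly between £272 and £604 — overbidding then wins at a price above your value.
£322: inside the interval → strictly worse (loss £50).
£573: inside the interval → strictly worse (loss £301).
£1880: above both → same outcome either way.
£868: above both → same outcome either way.
£507: inside the interval → strictly worse (loss £235).
£344: inside the interval → strictly worse (loss £72).
Count: 4.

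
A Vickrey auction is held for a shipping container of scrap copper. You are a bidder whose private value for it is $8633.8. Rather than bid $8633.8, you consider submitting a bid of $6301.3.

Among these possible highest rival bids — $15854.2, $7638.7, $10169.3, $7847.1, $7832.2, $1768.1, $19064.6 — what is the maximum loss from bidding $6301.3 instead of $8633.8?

$15854.2: same outcome either way → loss $0.
$7638.7: truthful gives $995.1, deviation gives $0 → loss $995.1.
$10169.3: same outcome either way → loss $0.
$7847.1: truthful gives $786.7, deviation gives $0 → loss $786.7.
$7832.2: truthful gives $801.6, deviation gives $0 → loss $801.6.
$1768.1: same outcome either way → loss $0.
$19064.6: same outcome either way → loss $0.
Maximum loss: $995.1.

$995.1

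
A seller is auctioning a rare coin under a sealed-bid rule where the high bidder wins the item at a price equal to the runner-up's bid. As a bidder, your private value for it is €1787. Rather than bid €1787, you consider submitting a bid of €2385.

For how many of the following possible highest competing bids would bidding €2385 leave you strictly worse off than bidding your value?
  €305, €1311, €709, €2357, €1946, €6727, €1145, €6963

2

The deviation hurts exactly when the highest competing bid lies strictly between €1787 and €2385 — overbidding then wins at a price above your value.
€305: below both → same outcome either way.
€1311: below both → same outcome either way.
€709: below both → same outcome either way.
€2357: inside the interval → strictly worse (loss €570).
€1946: inside the interval → strictly worse (loss €159).
€6727: above both → same outcome either way.
€1145: below both → same outcome either way.
€6963: above both → same outcome either way.
Count: 2.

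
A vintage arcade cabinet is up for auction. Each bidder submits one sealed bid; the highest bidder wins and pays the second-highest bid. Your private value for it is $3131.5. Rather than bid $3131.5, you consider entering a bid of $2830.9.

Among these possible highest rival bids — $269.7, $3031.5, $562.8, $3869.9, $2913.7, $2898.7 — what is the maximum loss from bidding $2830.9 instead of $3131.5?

$232.8

$269.7: same outcome either way → loss $0.
$3031.5: truthful gives $100, deviation gives $0 → loss $100.
$562.8: same outcome either way → loss $0.
$3869.9: same outcome either way → loss $0.
$2913.7: truthful gives $217.8, deviation gives $0 → loss $217.8.
$2898.7: truthful gives $232.8, deviation gives $0 → loss $232.8.
Maximum loss: $232.8.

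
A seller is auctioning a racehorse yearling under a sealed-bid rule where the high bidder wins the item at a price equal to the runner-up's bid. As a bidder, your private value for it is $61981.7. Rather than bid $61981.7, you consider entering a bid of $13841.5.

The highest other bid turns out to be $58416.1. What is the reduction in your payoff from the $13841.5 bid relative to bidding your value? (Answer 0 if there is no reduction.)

$3565.6

Bidding your value $61981.7: you win (since $61981.7 > $58416.1) and pay $58416.1. Payoff $3565.6.
Bidding $13841.5: you lose. Payoff $0.
The competing bid $58416.1 lies between your shaded bid and your value, so underbidding forfeits an item you could have won at a profitable price.
Loss from deviating = $3565.6 − ($0) = $3565.6.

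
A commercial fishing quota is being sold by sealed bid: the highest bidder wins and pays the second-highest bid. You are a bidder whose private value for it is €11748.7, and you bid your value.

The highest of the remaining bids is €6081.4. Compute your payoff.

€5667.3

Your bid €11748.7 exceeds the highest competing bid €6081.4, so you win.
In a second-price auction the winner pays the second-highest bid, €6081.4.
Payoff = value − price = €11748.7 − €6081.4 = €5667.3.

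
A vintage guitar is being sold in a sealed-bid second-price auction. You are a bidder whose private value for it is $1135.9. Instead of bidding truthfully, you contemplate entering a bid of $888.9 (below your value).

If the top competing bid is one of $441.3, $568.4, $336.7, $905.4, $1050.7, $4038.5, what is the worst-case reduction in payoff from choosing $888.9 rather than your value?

$230.5

$441.3: same outcome either way → loss $0.
$568.4: same outcome either way → loss $0.
$336.7: same outcome either way → loss $0.
$905.4: truthful gives $230.5, deviation gives $0 → loss $230.5.
$1050.7: truthful gives $85.2, deviation gives $0 → loss $85.2.
$4038.5: same outcome either way → loss $0.
Maximum loss: $230.5.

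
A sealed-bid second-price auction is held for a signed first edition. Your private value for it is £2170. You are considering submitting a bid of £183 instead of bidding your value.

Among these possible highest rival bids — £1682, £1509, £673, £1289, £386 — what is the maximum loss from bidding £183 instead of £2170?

£1682: truthful gives £488, deviation gives £0 → loss £488.
£1509: truthful gives £661, deviation gives £0 → loss £661.
£673: truthful gives £1497, deviation gives £0 → loss £1497.
£1289: truthful gives £881, deviation gives £0 → loss £881.
£386: truthful gives £1784, deviation gives £0 → loss £1784.
Maximum loss: £1784.

£1784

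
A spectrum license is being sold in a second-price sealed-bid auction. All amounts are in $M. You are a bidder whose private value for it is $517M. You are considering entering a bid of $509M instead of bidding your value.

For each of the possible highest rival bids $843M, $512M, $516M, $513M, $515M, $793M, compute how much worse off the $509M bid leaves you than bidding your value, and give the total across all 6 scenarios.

$12M

The deviation costs you only when the competing bid falls strictly between $509M and $517M; elsewhere both bids give the same outcome.
$843M: outcomes coincide → loss $0M.
$512M: truthful payoff $5M, deviation payoff $0M → loss $5M.
$516M: truthful payoff $1M, deviation payoff $0M → loss $1M.
$513M: truthful payoff $4M, deviation payoff $0M → loss $4M.
$515M: truthful payoff $2M, deviation payoff $0M → loss $2M.
$793M: outcomes coincide → loss $0M.
Total loss = $5M + $1M + $4M + $2M = $12M.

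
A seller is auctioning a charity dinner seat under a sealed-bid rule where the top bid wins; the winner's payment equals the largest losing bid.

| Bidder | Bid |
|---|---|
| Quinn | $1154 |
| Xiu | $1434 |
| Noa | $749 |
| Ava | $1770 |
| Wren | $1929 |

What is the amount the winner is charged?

Highest bid: Wren at $1929, so Wren wins.
Second-highest bid: Ava at $1770 — that is the price the winner pays.

$1770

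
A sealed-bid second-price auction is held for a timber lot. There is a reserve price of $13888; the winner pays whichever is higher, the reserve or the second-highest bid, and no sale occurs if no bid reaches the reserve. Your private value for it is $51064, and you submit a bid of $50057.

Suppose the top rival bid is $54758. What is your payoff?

Your bid $50057 is below the highest competing bid $54758, so you lose. Payoff $0.

$0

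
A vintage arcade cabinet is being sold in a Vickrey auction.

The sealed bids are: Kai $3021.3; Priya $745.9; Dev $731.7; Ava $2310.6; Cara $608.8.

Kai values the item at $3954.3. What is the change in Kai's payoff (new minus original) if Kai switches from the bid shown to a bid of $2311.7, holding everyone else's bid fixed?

$0

The highest bid among the other bidders is $2310.6; Kai's bid doesn't change that.
Original bid $3021.3: Kai is highest, pays the top rival bid $2310.6; payoff $3954.3 − $2310.6 = $1643.7.
Alternative bid $2311.7: Kai is highest, pays the top rival bid $2310.6; payoff $3954.3 − $2310.6 = $1643.7.
Change in payoff = $1643.7 − ($1643.7) = $0.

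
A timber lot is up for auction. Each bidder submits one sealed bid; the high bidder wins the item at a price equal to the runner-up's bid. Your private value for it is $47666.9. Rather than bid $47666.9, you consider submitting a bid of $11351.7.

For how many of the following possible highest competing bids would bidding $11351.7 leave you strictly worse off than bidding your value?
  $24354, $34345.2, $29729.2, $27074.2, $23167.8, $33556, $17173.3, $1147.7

The deviation hurts exactly when the highest competing bid lies strictly between $11351.7 and $47666.9 — underbidding then forfeits a profitable win.
$24354: inside the interval → strictly worse (loss $23312.9).
$34345.2: inside the interval → strictly worse (loss $13321.7).
$29729.2: inside the interval → strictly worse (loss $17937.7).
$27074.2: inside the interval → strictly worse (loss $20592.7).
$23167.8: inside the interval → strictly worse (loss $24499.1).
$33556: inside the interval → strictly worse (loss $14110.9).
$17173.3: inside the interval → strictly worse (loss $30493.6).
$1147.7: below both → same outcome either way.
Count: 7.

7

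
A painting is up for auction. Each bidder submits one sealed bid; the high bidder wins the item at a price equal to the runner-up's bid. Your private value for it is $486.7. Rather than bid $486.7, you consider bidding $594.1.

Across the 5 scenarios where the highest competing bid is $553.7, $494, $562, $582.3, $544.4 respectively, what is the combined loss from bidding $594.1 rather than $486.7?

$302.9

The deviation costs you only when the competing bid falls strictly between $486.7 and $594.1; elsewhere both bids give the same outcome.
$553.7: truthful payoff $0, deviation payoff −$67 → loss $67.
$494: truthful payoff $0, deviation payoff −$7.3 → loss $7.3.
$562: truthful payoff $0, deviation payoff −$75.3 → loss $75.3.
$582.3: truthful payoff $0, deviation payoff −$95.6 → loss $95.6.
$544.4: truthful payoff $0, deviation payoff −$57.7 → loss $57.7.
Total loss = $67 + $7.3 + $75.3 + $95.6 + $57.7 = $302.9.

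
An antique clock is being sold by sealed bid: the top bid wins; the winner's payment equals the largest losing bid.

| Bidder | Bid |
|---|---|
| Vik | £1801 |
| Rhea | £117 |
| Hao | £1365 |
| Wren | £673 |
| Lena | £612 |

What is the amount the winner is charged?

£1365

Highest bid: Vik at £1801, so Vik wins.
Second-highest bid: Hao at £1365 — that is the price the winner pays.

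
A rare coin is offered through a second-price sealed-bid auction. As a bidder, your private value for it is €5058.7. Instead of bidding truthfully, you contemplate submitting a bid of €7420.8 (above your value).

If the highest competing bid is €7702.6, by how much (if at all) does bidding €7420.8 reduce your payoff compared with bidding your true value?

Bidding your value €5058.7: you lose (since €5058.7 < €7702.6). Payoff €0.
Bidding €7420.8: you lose. Payoff €0.
Difference = €0 − €0 = €0; both bids lead to the same outcome because the competing bid is above both your value and your alternative bid.

€0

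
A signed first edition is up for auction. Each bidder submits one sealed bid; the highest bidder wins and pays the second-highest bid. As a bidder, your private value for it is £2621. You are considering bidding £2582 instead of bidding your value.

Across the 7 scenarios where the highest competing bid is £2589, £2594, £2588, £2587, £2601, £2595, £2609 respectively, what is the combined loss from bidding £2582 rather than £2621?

The deviation costs you only when the competing bid falls strictly between £2582 and £2621; elsewhere both bids give the same outcome.
£2589: truthful payoff £32, deviation payoff £0 → loss £32.
£2594: truthful payoff £27, deviation payoff £0 → loss £27.
£2588: truthful payoff £33, deviation payoff £0 → loss £33.
£2587: truthful payoff £34, deviation payoff £0 → loss £34.
£2601: truthful payoff £20, deviation payoff £0 → loss £20.
£2595: truthful payoff £26, deviation payoff £0 → loss £26.
£2609: truthful payoff £12, deviation payoff £0 → loss £12.
Total loss = £32 + £27 + £33 + £34 + £20 + £26 + £12 = £184.

£184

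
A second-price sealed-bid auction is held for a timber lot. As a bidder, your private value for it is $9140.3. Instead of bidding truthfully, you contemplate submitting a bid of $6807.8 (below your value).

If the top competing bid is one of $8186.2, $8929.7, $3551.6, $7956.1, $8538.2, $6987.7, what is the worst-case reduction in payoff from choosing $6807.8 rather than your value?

$8186.2: truthful gives $954.1, deviation gives $0 → loss $954.1.
$8929.7: truthful gives $210.6, deviation gives $0 → loss $210.6.
$3551.6: same outcome either way → loss $0.
$7956.1: truthful gives $1184.2, deviation gives $0 → loss $1184.2.
$8538.2: truthful gives $602.1, deviation gives $0 → loss $602.1.
$6987.7: truthful gives $2152.6, deviation gives $0 → loss $2152.6.
Maximum loss: $2152.6.

$2152.6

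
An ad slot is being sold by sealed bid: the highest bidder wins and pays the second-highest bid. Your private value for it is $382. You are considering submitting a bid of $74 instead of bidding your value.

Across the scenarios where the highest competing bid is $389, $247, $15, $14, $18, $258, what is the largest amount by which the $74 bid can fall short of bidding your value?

$389: same outcome either way → loss $0.
$247: truthful gives $135, deviation gives $0 → loss $135.
$15: same outcome either way → loss $0.
$14: same outcome either way → loss $0.
$18: same outcome either way → loss $0.
$258: truthful gives $124, deviation gives $0 → loss $124.
Maximum loss: $135.

$135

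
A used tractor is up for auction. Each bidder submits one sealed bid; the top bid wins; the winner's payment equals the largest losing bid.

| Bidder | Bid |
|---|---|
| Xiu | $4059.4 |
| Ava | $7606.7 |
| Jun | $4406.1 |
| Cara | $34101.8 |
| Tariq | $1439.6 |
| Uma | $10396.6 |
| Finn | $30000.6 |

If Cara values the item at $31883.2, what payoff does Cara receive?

$1882.6

Highest bid: Cara at $34101.8, so Cara wins.
Second-highest bid: Finn at $30000.6 — that is the price the winner pays.
Cara's payoff = value − price = $31883.2 − $30000.6 = $1882.6.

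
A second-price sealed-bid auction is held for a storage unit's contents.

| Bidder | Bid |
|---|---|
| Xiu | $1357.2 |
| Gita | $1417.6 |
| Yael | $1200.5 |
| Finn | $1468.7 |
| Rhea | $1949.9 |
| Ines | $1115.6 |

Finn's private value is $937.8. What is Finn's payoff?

Highest bid: Rhea at $1949.9, so Rhea wins.
Second-highest bid: Finn at $1468.7 — that is the price the winner pays.
Finn did not win, so Finn pays nothing and receives nothing: payoff $0.

$0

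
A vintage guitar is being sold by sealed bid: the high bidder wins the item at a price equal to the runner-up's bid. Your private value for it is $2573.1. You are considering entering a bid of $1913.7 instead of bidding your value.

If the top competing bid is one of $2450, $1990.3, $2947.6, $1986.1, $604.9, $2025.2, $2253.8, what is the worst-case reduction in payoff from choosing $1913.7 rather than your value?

$587

$2450: truthful gives $123.1, deviation gives $0 → loss $123.1.
$1990.3: truthful gives $582.8, deviation gives $0 → loss $582.8.
$2947.6: same outcome either way → loss $0.
$1986.1: truthful gives $587, deviation gives $0 → loss $587.
$604.9: same outcome either way → loss $0.
$2025.2: truthful gives $547.9, deviation gives $0 → loss $547.9.
$2253.8: truthful gives $319.3, deviation gives $0 → loss $319.3.
Maximum loss: $587.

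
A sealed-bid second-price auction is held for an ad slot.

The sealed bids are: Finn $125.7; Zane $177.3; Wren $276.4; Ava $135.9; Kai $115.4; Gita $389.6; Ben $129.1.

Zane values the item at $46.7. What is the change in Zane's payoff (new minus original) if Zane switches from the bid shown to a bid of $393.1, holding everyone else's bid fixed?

The highest bid among the other bidders is $389.6; Zane's bid doesn't change that.
Original bid $177.3: Zane is not highest (top rival bid is $389.6); payoff $0.
Alternative bid $393.1: Zane is highest, pays the top rival bid $389.6; payoff $46.7 − $389.6 = −$342.9.
Change in payoff = −$342.9 − ($0) = −$342.9.

−$342.9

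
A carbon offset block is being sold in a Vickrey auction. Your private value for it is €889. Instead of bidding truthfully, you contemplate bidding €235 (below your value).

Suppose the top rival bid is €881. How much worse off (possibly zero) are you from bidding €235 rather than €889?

€8

Bidding your value €889: you win (since €889 > €881) and pay €881. Payoff €8.
Bidding €235: you lose. Payoff €0.
The competing bid €881 lies between your shaded bid and your value, so underbidding forfeits an item you could have won at a profitable price.
Loss from deviating = €8 − (€0) = €8.
Truthful bidding weakly dominates here: raising your bid can only win items priced above your value, and lowering it can only forfeit items priced below.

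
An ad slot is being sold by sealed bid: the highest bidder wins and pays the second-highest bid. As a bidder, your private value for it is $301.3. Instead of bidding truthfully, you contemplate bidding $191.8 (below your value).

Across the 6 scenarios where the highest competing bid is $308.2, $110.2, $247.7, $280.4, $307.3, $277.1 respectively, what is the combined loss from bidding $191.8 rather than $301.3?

$98.7

The deviation costs you only when the competing bid falls strictly between $191.8 and $301.3; elsewhere both bids give the same outcome.
$308.2: outcomes coincide → loss $0.
$110.2: outcomes coincide → loss $0.
$247.7: truthful payoff $53.6, deviation payoff $0 → loss $53.6.
$280.4: truthful payoff $20.9, deviation payoff $0 → loss $20.9.
$307.3: outcomes coincide → loss $0.
$277.1: truthful payoff $24.2, deviation payoff $0 → loss $24.2.
Total loss = $53.6 + $20.9 + $24.2 = $98.7.
Because the price is fixed by the runner-up's bid, deviating from your value can only change a good outcome into a bad one — never the reverse.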